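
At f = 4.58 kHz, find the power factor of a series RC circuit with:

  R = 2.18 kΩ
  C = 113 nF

Step 1 — Angular frequency: ω = 2π·f = 2π·4580 = 2.878e+04 rad/s.
Step 2 — Component impedances:
  R: Z = R = 2180 Ω
  C: Z = 1/(jωC) = -j/(ω·C) = 0 - j307.5 Ω
Step 3 — Series combination: Z_total = R + C = 2180 - j307.5 Ω = 2202∠-8.0° Ω.
Step 4 — Power factor: PF = cos(φ) = Re(Z)/|Z| = 2180/2201.6 = 0.9902.
Step 5 — Type: Im(Z) = -307.5 ⇒ leading (phase φ = -8.0°).

PF = 0.9902 (leading, φ = -8.0°)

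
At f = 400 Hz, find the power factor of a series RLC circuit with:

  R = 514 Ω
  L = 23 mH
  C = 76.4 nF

Step 1 — Angular frequency: ω = 2π·f = 2π·400 = 2513 rad/s.
Step 2 — Component impedances:
  R: Z = R = 514 Ω
  L: Z = jωL = j·2513·0.023 = 0 + j57.81 Ω
  C: Z = 1/(jωC) = -j/(ω·C) = 0 - j5208 Ω
Step 3 — Series combination: Z_total = R + L + C = 514 - j5150 Ω = 5176∠-84.3° Ω.
Step 4 — Power factor: PF = cos(φ) = Re(Z)/|Z| = 514/5175.7 = 0.09931.
Step 5 — Type: Im(Z) = -5150 ⇒ leading (phase φ = -84.3°).

PF = 0.09931 (leading, φ = -84.3°)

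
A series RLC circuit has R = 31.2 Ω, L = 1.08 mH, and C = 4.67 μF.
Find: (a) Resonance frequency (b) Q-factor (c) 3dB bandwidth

Step 1 — Resonance: ω₀ = 1/√(LC) = 1/√(0.00108·4.67e-06) = 1.408e+04 rad/s.
Step 2 — f₀ = ω₀/(2π) = 2241 Hz.
Step 3 — Series Q: Q = ω₀L/R = 1.408e+04·0.00108/31.2 = 0.4874.
Step 4 — Bandwidth: Δω = ω₀/Q = 2.889e+04 rad/s; BW = Δω/(2π) = 4598 Hz.

(a) f₀ = 2241 Hz  (b) Q = 0.4874  (c) BW = 4598 Hz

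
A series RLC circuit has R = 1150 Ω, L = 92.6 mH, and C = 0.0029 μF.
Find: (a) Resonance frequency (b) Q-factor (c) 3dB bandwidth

Step 1 — Resonance: ω₀ = 1/√(LC) = 1/√(0.0926·2.9e-09) = 6.102e+04 rad/s.
Step 2 — f₀ = ω₀/(2π) = 9712 Hz.
Step 3 — Series Q: Q = ω₀L/R = 6.102e+04·0.0926/1150 = 4.914.
Step 4 — Bandwidth: Δω = ω₀/Q = 1.242e+04 rad/s; BW = Δω/(2π) = 1977 Hz.

(a) f₀ = 9712 Hz  (b) Q = 4.914  (c) BW = 1977 Hz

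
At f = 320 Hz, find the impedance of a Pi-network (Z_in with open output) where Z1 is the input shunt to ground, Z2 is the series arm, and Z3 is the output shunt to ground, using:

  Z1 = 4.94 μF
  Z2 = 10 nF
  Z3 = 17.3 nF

Step 1 — Angular frequency: ω = 2π·f = 2π·320 = 2011 rad/s.
Step 2 — Component impedances:
  Z1: Z = 1/(jωC) = -j/(ω·C) = 0 - j100.7 Ω
  Z2: Z = 1/(jωC) = -j/(ω·C) = 0 - j4.974e+04 Ω
  Z3: Z = 1/(jωC) = -j/(ω·C) = 0 - j2.875e+04 Ω
Step 3 — With open output, the series arm Z2 and the output shunt Z3 appear in series to ground: Z2 + Z3 = 0 - j7.849e+04 Ω.
Step 4 — Parallel with input shunt Z1: Z_in = Z1 || (Z2 + Z3) = 0 - j100.6 Ω = 100.6∠-90.0° Ω.

Z = 0 - j100.6 Ω = 100.6∠-90.0° Ω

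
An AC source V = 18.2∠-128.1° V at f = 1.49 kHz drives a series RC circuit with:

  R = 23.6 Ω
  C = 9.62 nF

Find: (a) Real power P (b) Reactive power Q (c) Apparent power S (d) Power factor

Step 1 — Angular frequency: ω = 2π·f = 2π·1490 = 9362 rad/s.
Step 2 — Component impedances:
  R: Z = R = 23.6 Ω
  C: Z = 1/(jωC) = -j/(ω·C) = 0 - j1.11e+04 Ω
Step 3 — Series combination: Z_total = R + C = 23.6 - j1.11e+04 Ω = 1.11e+04∠-89.9° Ω.
Step 4 — Source phasor: V = 18.2∠-128.1° V = -11.23 - j14.32 V.
Step 5 — Current: I = V / Z = 0.001288 - j0.001014 A = 0.001639∠-38.2° A.
Step 6 — Complex power: S = V·I* = 6.341e-05 - j0.02983 VA.
Step 7 — Real power: P = Re(S) = 6.341e-05 W.
Step 8 — Reactive power: Q = Im(S) = -0.02983 VAR.
Step 9 — Apparent power: |S| = 0.02983 VA.
Step 10 — Power factor: PF = P/|S| = 0.002125 (leading).

(a) P = 6.341e-05 W  (b) Q = -0.02983 VAR  (c) S = 0.02983 VA  (d) PF = 0.002125 (leading)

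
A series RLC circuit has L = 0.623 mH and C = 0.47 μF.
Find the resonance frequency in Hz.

Step 1 — Resonance condition Im(Z)=0 gives ω₀ = 1/√(LC).
Step 2 — ω₀ = 1/√(0.000623·4.7e-07) = 5.844e+04 rad/s.
Step 3 — f₀ = ω₀/(2π) = 9301 Hz.

f₀ = 9301 Hz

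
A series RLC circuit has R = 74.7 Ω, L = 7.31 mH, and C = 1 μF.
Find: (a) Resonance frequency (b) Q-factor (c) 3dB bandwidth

Step 1 — Resonance: ω₀ = 1/√(LC) = 1/√(0.00731·1e-06) = 1.17e+04 rad/s.
Step 2 — f₀ = ω₀/(2π) = 1861 Hz.
Step 3 — Series Q: Q = ω₀L/R = 1.17e+04·0.00731/74.7 = 1.145.
Step 4 — Bandwidth: Δω = ω₀/Q = 1.022e+04 rad/s; BW = Δω/(2π) = 1626 Hz.

(a) f₀ = 1861 Hz  (b) Q = 1.145  (c) BW = 1626 Hz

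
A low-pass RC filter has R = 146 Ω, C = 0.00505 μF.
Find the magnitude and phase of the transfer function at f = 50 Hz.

Step 1 — Angular frequency: ω = 2π·50 = 314.2 rad/s.
Step 2 — Transfer function: H(jω) = 1/(1 + jωRC).
Step 3 — Denominator: 1 + jωRC = 1 + j·314.2·146·5.05e-09 = 1 + j0.0002316.
Step 4 — H = 1 - j0.0002316.
Step 5 — Magnitude: |H| = 1 (-0.0 dB); phase: φ = -0.0°.

|H| = 1 (-0.0 dB), φ = -0.0°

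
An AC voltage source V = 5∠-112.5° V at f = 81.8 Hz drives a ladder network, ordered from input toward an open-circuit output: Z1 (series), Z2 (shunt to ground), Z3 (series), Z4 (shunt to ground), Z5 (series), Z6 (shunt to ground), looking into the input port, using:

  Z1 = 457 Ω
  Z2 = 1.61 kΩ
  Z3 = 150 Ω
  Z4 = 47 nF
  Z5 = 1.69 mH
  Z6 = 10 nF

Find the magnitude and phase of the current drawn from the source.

Step 1 — Angular frequency: ω = 2π·f = 2π·81.8 = 514 rad/s.
Step 2 — Component impedances:
  Z1: Z = R = 457 Ω
  Z2: Z = R = 1610 Ω
  Z3: Z = R = 150 Ω
  Z4: Z = 1/(jωC) = -j/(ω·C) = 0 - j4.14e+04 Ω
  Z5: Z = jωL = j·514·0.00169 = 0 + j0.8686 Ω
  Z6: Z = 1/(jωC) = -j/(ω·C) = 0 - j1.946e+05 Ω
Step 3 — Ladder network (open output): work backward from the far end, alternating series and parallel combinations. Z_in = 2063 - j75.74 Ω = 2064∠-2.1° Ω.
Step 4 — Source phasor: V = 5∠-112.5° V = -1.913 - j4.619 V.
Step 5 — Ohm's law: I = V / Z_total = (-1.913 - j4.619) / (2063 - j75.74) = -0.0008441 - j0.00227 A.
Step 6 — Convert to polar: |I| = 0.002422 A, ∠I = -110.4°.

I = 0.002422∠-110.4° A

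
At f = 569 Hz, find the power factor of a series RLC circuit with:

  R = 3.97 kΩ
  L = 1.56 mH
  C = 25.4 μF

Step 1 — Angular frequency: ω = 2π·f = 2π·569 = 3575 rad/s.
Step 2 — Component impedances:
  R: Z = R = 3970 Ω
  L: Z = jωL = j·3575·0.00156 = 0 + j5.577 Ω
  C: Z = 1/(jωC) = -j/(ω·C) = 0 - j11.01 Ω
Step 3 — Series combination: Z_total = R + L + C = 3970 - j5.435 Ω = 3970∠-0.1° Ω.
Step 4 — Power factor: PF = cos(φ) = Re(Z)/|Z| = 3970/3970 = 1.
Step 5 — Type: Im(Z) = -5.435 ⇒ leading (phase φ = -0.1°).

PF = 1 (leading, φ = -0.1°)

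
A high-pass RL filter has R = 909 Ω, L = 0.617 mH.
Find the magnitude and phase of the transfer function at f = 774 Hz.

Step 1 — Angular frequency: ω = 2π·774 = 4863 rad/s.
Step 2 — Transfer function: H(jω) = jωL/(R + jωL).
Step 3 — Numerator jωL = j·3.001; denominator R + jωL = 909 + j3.001.
Step 4 — H = 1.09e-05 + j0.003301.
Step 5 — Magnitude: |H| = 0.003301 (-49.6 dB); phase: φ = 89.8°.

|H| = 0.003301 (-49.6 dB), φ = 89.8°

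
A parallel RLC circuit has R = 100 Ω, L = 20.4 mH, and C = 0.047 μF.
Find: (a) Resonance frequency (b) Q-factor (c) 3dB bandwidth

Step 1 — Resonance: ω₀ = 1/√(LC) = 1/√(0.0204·4.7e-08) = 3.23e+04 rad/s.
Step 2 — f₀ = ω₀/(2π) = 5140 Hz.
Step 3 — Parallel Q: Q = R/(ω₀L) = 100/(3.23e+04·0.0204) = 0.1518.
Step 4 — Bandwidth: Δω = ω₀/Q = 2.128e+05 rad/s; BW = Δω/(2π) = 3.386e+04 Hz.

(a) f₀ = 5140 Hz  (b) Q = 0.1518  (c) BW = 3.386e+04 Hz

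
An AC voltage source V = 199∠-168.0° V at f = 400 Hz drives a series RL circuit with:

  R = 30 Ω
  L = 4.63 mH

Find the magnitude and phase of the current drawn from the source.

Step 1 — Angular frequency: ω = 2π·f = 2π·400 = 2513 rad/s.
Step 2 — Component impedances:
  R: Z = R = 30 Ω
  L: Z = jωL = j·2513·0.00463 = 0 + j11.64 Ω
Step 3 — Series combination: Z_total = R + L = 30 + j11.64 Ω = 32.18∠21.2° Ω.
Step 4 — Source phasor: V = 199∠-168.0° V = -194.7 - j41.37 V.
Step 5 — Ohm's law: I = V / Z_total = (-194.7 - j41.37) / (30 + j11.64) = -6.105 + j0.9888 A.
Step 6 — Convert to polar: |I| = 6.184 A, ∠I = 170.8°.

I = 6.184∠170.8° A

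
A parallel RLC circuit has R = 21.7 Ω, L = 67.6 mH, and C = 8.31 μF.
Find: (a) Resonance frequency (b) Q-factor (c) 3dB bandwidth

Step 1 — Resonance: ω₀ = 1/√(LC) = 1/√(0.0676·8.31e-06) = 1334 rad/s.
Step 2 — f₀ = ω₀/(2π) = 212.3 Hz.
Step 3 — Parallel Q: Q = R/(ω₀L) = 21.7/(1334·0.0676) = 0.2406.
Step 4 — Bandwidth: Δω = ω₀/Q = 5545 rad/s; BW = Δω/(2π) = 882.6 Hz.

(a) f₀ = 212.3 Hz  (b) Q = 0.2406  (c) BW = 882.6 Hz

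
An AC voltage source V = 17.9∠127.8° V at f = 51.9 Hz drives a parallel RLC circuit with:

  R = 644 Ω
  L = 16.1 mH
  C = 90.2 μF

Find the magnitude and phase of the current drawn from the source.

Step 1 — Angular frequency: ω = 2π·f = 2π·51.9 = 326.1 rad/s.
Step 2 — Component impedances:
  R: Z = R = 644 Ω
  L: Z = jωL = j·326.1·0.0161 = 0 + j5.25 Ω
  C: Z = 1/(jωC) = -j/(ω·C) = 0 - j34 Ω
Step 3 — Parallel combination: 1/Z_total = 1/R + 1/L + 1/C; Z_total = 0.05986 + j6.208 Ω = 6.209∠89.4° Ω.
Step 4 — Source phasor: V = 17.9∠127.8° V = -10.97 + j14.14 V.
Step 5 — Ohm's law: I = V / Z_total = (-10.97 + j14.14) / (0.05986 + j6.208) = 2.261 + j1.789 A.
Step 6 — Convert to polar: |I| = 2.883 A, ∠I = 38.4°.

I = 2.883∠38.4° A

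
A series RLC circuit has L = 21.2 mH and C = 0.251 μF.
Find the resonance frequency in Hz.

Step 1 — Resonance condition Im(Z)=0 gives ω₀ = 1/√(LC).
Step 2 — ω₀ = 1/√(0.0212·2.51e-07) = 1.371e+04 rad/s.
Step 3 — f₀ = ω₀/(2π) = 2182 Hz.

f₀ = 2182 Hz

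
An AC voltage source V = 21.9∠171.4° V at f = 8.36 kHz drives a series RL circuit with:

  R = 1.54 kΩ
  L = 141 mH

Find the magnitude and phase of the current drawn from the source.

Step 1 — Angular frequency: ω = 2π·f = 2π·8360 = 5.253e+04 rad/s.
Step 2 — Component impedances:
  R: Z = R = 1540 Ω
  L: Z = jωL = j·5.253e+04·0.141 = 0 + j7406 Ω
Step 3 — Series combination: Z_total = R + L = 1540 + j7406 Ω = 7565∠78.3° Ω.
Step 4 — Source phasor: V = 21.9∠171.4° V = -21.65 + j3.275 V.
Step 5 — Ohm's law: I = V / Z_total = (-21.65 + j3.275) / (1540 + j7406) = -0.0001589 + j0.002891 A.
Step 6 — Convert to polar: |I| = 0.002895 A, ∠I = 93.1°.

I = 0.002895∠93.1° A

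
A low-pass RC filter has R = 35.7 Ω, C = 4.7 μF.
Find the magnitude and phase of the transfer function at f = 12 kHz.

Step 1 — Angular frequency: ω = 2π·1.2e+04 = 7.54e+04 rad/s.
Step 2 — Transfer function: H(jω) = 1/(1 + jωRC).
Step 3 — Denominator: 1 + jωRC = 1 + j·7.54e+04·35.7·4.7e-06 = 1 + j12.65.
Step 4 — H = 0.006209 - j0.07855.
Step 5 — Magnitude: |H| = 0.0788 (-22.1 dB); phase: φ = -85.5°.

|H| = 0.0788 (-22.1 dB), φ = -85.5°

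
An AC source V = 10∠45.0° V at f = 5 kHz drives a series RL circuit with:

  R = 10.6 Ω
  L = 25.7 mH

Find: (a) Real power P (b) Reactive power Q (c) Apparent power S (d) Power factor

Step 1 — Angular frequency: ω = 2π·f = 2π·5000 = 3.142e+04 rad/s.
Step 2 — Component impedances:
  R: Z = R = 10.6 Ω
  L: Z = jωL = j·3.142e+04·0.0257 = 0 + j807.4 Ω
Step 3 — Series combination: Z_total = R + L = 10.6 + j807.4 Ω = 807.5∠89.2° Ω.
Step 4 — Source phasor: V = 10∠45.0° V = 7.071 + j7.071 V.
Step 5 — Current: I = V / Z = 0.008871 - j0.008641 A = 0.01238∠-44.2° A.
Step 6 — Complex power: S = V·I* = 0.001626 + j0.1238 VA.
Step 7 — Real power: P = Re(S) = 0.001626 W.
Step 8 — Reactive power: Q = Im(S) = 0.1238 VAR.
Step 9 — Apparent power: |S| = 0.1238 VA.
Step 10 — Power factor: PF = P/|S| = 0.01313 (lagging).

(a) P = 0.001626 W  (b) Q = 0.1238 VAR  (c) S = 0.1238 VA  (d) PF = 0.01313 (lagging)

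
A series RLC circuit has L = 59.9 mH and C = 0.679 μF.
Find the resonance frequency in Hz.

Step 1 — Resonance condition Im(Z)=0 gives ω₀ = 1/√(LC).
Step 2 — ω₀ = 1/√(0.0599·6.79e-07) = 4959 rad/s.
Step 3 — f₀ = ω₀/(2π) = 789.2 Hz.

f₀ = 789.2 Hz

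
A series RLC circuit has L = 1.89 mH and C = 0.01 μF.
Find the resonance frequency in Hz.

Step 1 — Resonance condition Im(Z)=0 gives ω₀ = 1/√(LC).
Step 2 — ω₀ = 1/√(0.00189·1e-08) = 2.3e+05 rad/s.
Step 3 — f₀ = ω₀/(2π) = 3.661e+04 Hz.

f₀ = 3.661e+04 Hz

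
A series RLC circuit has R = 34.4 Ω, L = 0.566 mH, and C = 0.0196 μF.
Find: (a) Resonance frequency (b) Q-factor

Step 1 — Resonance condition Im(Z)=0 gives ω₀ = 1/√(LC).
Step 2 — ω₀ = 1/√(0.000566·1.96e-08) = 3.002e+05 rad/s.
Step 3 — f₀ = ω₀/(2π) = 4.778e+04 Hz.
Step 4 — Series Q: Q = ω₀L/R = 3.002e+05·0.000566/34.4 = 4.94.

(a) f₀ = 4.778e+04 Hz  (b) Q = 4.94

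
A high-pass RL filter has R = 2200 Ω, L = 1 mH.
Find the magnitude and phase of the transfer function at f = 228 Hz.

Step 1 — Angular frequency: ω = 2π·228 = 1433 rad/s.
Step 2 — Transfer function: H(jω) = jωL/(R + jωL).
Step 3 — Numerator jωL = j·1.433; denominator R + jωL = 2200 + j1.433.
Step 4 — H = 4.24e-07 + j0.0006512.
Step 5 — Magnitude: |H| = 0.0006512 (-63.7 dB); phase: φ = 90.0°.

|H| = 0.0006512 (-63.7 dB), φ = 90.0°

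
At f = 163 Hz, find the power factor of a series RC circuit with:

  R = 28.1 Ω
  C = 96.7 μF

Step 1 — Angular frequency: ω = 2π·f = 2π·163 = 1024 rad/s.
Step 2 — Component impedances:
  R: Z = R = 28.1 Ω
  C: Z = 1/(jωC) = -j/(ω·C) = 0 - j10.1 Ω
Step 3 — Series combination: Z_total = R + C = 28.1 - j10.1 Ω = 29.86∠-19.8° Ω.
Step 4 — Power factor: PF = cos(φ) = Re(Z)/|Z| = 28.1/29.86 = 0.9411.
Step 5 — Type: Im(Z) = -10.1 ⇒ leading (phase φ = -19.8°).

PF = 0.9411 (leading, φ = -19.8°)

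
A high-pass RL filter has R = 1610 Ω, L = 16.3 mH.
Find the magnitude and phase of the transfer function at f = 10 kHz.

Step 1 — Angular frequency: ω = 2π·1e+04 = 6.283e+04 rad/s.
Step 2 — Transfer function: H(jω) = jωL/(R + jωL).
Step 3 — Numerator jωL = j·1024; denominator R + jωL = 1610 + j1024.
Step 4 — H = 0.2881 + j0.4529.
Step 5 — Magnitude: |H| = 0.5367 (-5.4 dB); phase: φ = 57.5°.

|H| = 0.5367 (-5.4 dB), φ = 57.5°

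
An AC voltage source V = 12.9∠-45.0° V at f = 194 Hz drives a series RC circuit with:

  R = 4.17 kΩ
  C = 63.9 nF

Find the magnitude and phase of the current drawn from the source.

Step 1 — Angular frequency: ω = 2π·f = 2π·194 = 1219 rad/s.
Step 2 — Component impedances:
  R: Z = R = 4170 Ω
  C: Z = 1/(jωC) = -j/(ω·C) = 0 - j1.284e+04 Ω
Step 3 — Series combination: Z_total = R + C = 4170 - j1.284e+04 Ω = 1.35e+04∠-72.0° Ω.
Step 4 — Source phasor: V = 12.9∠-45.0° V = 9.122 - j9.122 V.
Step 5 — Ohm's law: I = V / Z_total = (9.122 - j9.122) / (4170 - j1.284e+04) = 0.0008514 + j0.0004339 A.
Step 6 — Convert to polar: |I| = 0.0009556 A, ∠I = 27.0°.

I = 0.0009556∠27.0° A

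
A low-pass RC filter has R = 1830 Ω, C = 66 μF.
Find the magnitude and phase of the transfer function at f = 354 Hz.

Step 1 — Angular frequency: ω = 2π·354 = 2224 rad/s.
Step 2 — Transfer function: H(jω) = 1/(1 + jωRC).
Step 3 — Denominator: 1 + jωRC = 1 + j·2224·1830·6.6e-05 = 1 + j268.6.
Step 4 — H = 1.386e-05 - j0.003722.
Step 5 — Magnitude: |H| = 0.003722 (-48.6 dB); phase: φ = -89.8°.

|H| = 0.003722 (-48.6 dB), φ = -89.8°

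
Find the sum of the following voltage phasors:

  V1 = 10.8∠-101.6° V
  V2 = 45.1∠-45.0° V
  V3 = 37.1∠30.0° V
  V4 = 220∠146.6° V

Step 1 — Convert each phasor to rectangular form:
  V1 = 10.8·(cos(-101.6°) + j·sin(-101.6°)) = -2.172 - j10.58 V
  V2 = 45.1·(cos(-45.0°) + j·sin(-45.0°)) = 31.89 - j31.89 V
  V3 = 37.1·(cos(30.0°) + j·sin(30.0°)) = 32.13 + j18.55 V
  V4 = 220·(cos(146.6°) + j·sin(146.6°)) = -183.7 + j121.1 V
Step 2 — Sum components: V_total = -121.8 + j97.19 V.
Step 3 — Convert to polar: |V_total| = 155.8 V, ∠V_total = 141.4°.

V_total = 155.8∠141.4° V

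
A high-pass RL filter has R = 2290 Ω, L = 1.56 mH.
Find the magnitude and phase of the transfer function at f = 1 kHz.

Step 1 — Angular frequency: ω = 2π·1000 = 6283 rad/s.
Step 2 — Transfer function: H(jω) = jωL/(R + jωL).
Step 3 — Numerator jωL = j·9.802; denominator R + jωL = 2290 + j9.802.
Step 4 — H = 1.832e-05 + j0.00428.
Step 5 — Magnitude: |H| = 0.00428 (-47.4 dB); phase: φ = 89.8°.

|H| = 0.00428 (-47.4 dB), φ = 89.8°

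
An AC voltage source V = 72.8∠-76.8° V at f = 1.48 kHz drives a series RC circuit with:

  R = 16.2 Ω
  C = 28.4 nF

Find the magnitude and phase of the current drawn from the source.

Step 1 — Angular frequency: ω = 2π·f = 2π·1480 = 9299 rad/s.
Step 2 — Component impedances:
  R: Z = R = 16.2 Ω
  C: Z = 1/(jωC) = -j/(ω·C) = 0 - j3787 Ω
Step 3 — Series combination: Z_total = R + C = 16.2 - j3787 Ω = 3787∠-89.8° Ω.
Step 4 — Source phasor: V = 72.8∠-76.8° V = 16.62 - j70.88 V.
Step 5 — Ohm's law: I = V / Z_total = (16.62 - j70.88) / (16.2 - j3787) = 0.01874 + j0.00431 A.
Step 6 — Convert to polar: |I| = 0.01923 A, ∠I = 13.0°.

I = 0.01923∠13.0° A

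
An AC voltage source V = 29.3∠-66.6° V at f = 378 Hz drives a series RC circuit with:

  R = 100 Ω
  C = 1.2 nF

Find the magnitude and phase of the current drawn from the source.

Step 1 — Angular frequency: ω = 2π·f = 2π·378 = 2375 rad/s.
Step 2 — Component impedances:
  R: Z = R = 100 Ω
  C: Z = 1/(jωC) = -j/(ω·C) = 0 - j3.509e+05 Ω
Step 3 — Series combination: Z_total = R + C = 100 - j3.509e+05 Ω = 3.509e+05∠-90.0° Ω.
Step 4 — Source phasor: V = 29.3∠-66.6° V = 11.64 - j26.89 V.
Step 5 — Ohm's law: I = V / Z_total = (11.64 - j26.89) / (100 - j3.509e+05) = 7.665e-05 + j3.314e-05 A.
Step 6 — Convert to polar: |I| = 8.351e-05 A, ∠I = 23.4°.

I = 8.351e-05∠23.4° A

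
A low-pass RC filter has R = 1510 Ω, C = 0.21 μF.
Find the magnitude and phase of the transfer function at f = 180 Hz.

Step 1 — Angular frequency: ω = 2π·180 = 1131 rad/s.
Step 2 — Transfer function: H(jω) = 1/(1 + jωRC).
Step 3 — Denominator: 1 + jωRC = 1 + j·1131·1510·2.1e-07 = 1 + j0.3586.
Step 4 — H = 0.886 - j0.3178.
Step 5 — Magnitude: |H| = 0.9413 (-0.5 dB); phase: φ = -19.7°.

|H| = 0.9413 (-0.5 dB), φ = -19.7°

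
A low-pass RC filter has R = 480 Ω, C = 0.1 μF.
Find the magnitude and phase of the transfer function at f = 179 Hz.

Step 1 — Angular frequency: ω = 2π·179 = 1125 rad/s.
Step 2 — Transfer function: H(jω) = 1/(1 + jωRC).
Step 3 — Denominator: 1 + jωRC = 1 + j·1125·480·1e-07 = 1 + j0.05399.
Step 4 — H = 0.9971 - j0.05383.
Step 5 — Magnitude: |H| = 0.9985 (-0.0 dB); phase: φ = -3.1°.

|H| = 0.9985 (-0.0 dB), φ = -3.1°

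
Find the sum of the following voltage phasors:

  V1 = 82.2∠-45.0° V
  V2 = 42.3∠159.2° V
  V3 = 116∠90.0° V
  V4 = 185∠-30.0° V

Step 1 — Convert each phasor to rectangular form:
  V1 = 82.2·(cos(-45.0°) + j·sin(-45.0°)) = 58.12 - j58.12 V
  V2 = 42.3·(cos(159.2°) + j·sin(159.2°)) = -39.54 + j15.02 V
  V3 = 116·(cos(90.0°) + j·sin(90.0°)) = 0 + j116 V
  V4 = 185·(cos(-30.0°) + j·sin(-30.0°)) = 160.2 - j92.5 V
Step 2 — Sum components: V_total = 178.8 - j19.6 V.
Step 3 — Convert to polar: |V_total| = 179.9 V, ∠V_total = -6.3°.

V_total = 179.9∠-6.3° V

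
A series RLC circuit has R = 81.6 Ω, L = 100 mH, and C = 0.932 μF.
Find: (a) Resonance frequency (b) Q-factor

Step 1 — Resonance condition Im(Z)=0 gives ω₀ = 1/√(LC).
Step 2 — ω₀ = 1/√(0.1·9.32e-07) = 3276 rad/s.
Step 3 — f₀ = ω₀/(2π) = 521.3 Hz.
Step 4 — Series Q: Q = ω₀L/R = 3276·0.1/81.6 = 4.014.

(a) f₀ = 521.3 Hz  (b) Q = 4.014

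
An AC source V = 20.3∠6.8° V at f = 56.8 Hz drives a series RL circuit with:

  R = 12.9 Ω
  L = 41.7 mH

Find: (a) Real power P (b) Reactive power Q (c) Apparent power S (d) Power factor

Step 1 — Angular frequency: ω = 2π·f = 2π·56.8 = 356.9 rad/s.
Step 2 — Component impedances:
  R: Z = R = 12.9 Ω
  L: Z = jωL = j·356.9·0.0417 = 0 + j14.88 Ω
Step 3 — Series combination: Z_total = R + L = 12.9 + j14.88 Ω = 19.69∠49.1° Ω.
Step 4 — Source phasor: V = 20.3∠6.8° V = 20.16 + j2.404 V.
Step 5 — Current: I = V / Z = 0.7626 - j0.6934 A = 1.031∠-42.3° A.
Step 6 — Complex power: S = V·I* = 13.7 + j15.81 VA.
Step 7 — Real power: P = Re(S) = 13.7 W.
Step 8 — Reactive power: Q = Im(S) = 15.81 VAR.
Step 9 — Apparent power: |S| = 20.92 VA.
Step 10 — Power factor: PF = P/|S| = 0.655 (lagging).

(a) P = 13.7 W  (b) Q = 15.81 VAR  (c) S = 20.92 VA  (d) PF = 0.655 (lagging)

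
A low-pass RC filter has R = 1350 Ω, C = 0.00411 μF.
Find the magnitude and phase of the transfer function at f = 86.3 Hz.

Step 1 — Angular frequency: ω = 2π·86.3 = 542.2 rad/s.
Step 2 — Transfer function: H(jω) = 1/(1 + jωRC).
Step 3 — Denominator: 1 + jωRC = 1 + j·542.2·1350·4.11e-09 = 1 + j0.003009.
Step 4 — H = 1 - j0.003009.
Step 5 — Magnitude: |H| = 1 (-0.0 dB); phase: φ = -0.2°.

|H| = 1 (-0.0 dB), φ = -0.2°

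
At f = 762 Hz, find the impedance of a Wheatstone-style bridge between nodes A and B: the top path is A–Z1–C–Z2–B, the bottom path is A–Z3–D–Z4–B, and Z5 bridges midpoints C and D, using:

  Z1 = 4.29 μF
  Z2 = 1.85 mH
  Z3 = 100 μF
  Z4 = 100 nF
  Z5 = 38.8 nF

Step 1 — Angular frequency: ω = 2π·f = 2π·762 = 4788 rad/s.
Step 2 — Component impedances:
  Z1: Z = 1/(jωC) = -j/(ω·C) = 0 - j48.69 Ω
  Z2: Z = jωL = j·4788·0.00185 = 0 + j8.857 Ω
  Z3: Z = 1/(jωC) = -j/(ω·C) = 0 - j2.089 Ω
  Z4: Z = 1/(jωC) = -j/(ω·C) = 0 - j2089 Ω
  Z5: Z = 1/(jωC) = -j/(ω·C) = 0 - j5383 Ω
Step 3 — Bridge requires nodal analysis (the Z5 bridge couples midpoints C and D, so the two paths cannot be reduced to a simple series/parallel combination). Setting node B to ground and injecting 1 A at node A, the 3-node admittance system at A, C, D solves to V_A = Z_AB = 0 - j38.66 Ω = 38.66∠-90.0° Ω.

Z = 0 - j38.66 Ω = 38.66∠-90.0° Ω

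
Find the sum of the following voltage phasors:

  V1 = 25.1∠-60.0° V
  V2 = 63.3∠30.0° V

Step 1 — Convert each phasor to rectangular form:
  V1 = 25.1·(cos(-60.0°) + j·sin(-60.0°)) = 12.55 - j21.74 V
  V2 = 63.3·(cos(30.0°) + j·sin(30.0°)) = 54.82 + j31.65 V
Step 2 — Sum components: V_total = 67.37 + j9.913 V.
Step 3 — Convert to polar: |V_total| = 68.09 V, ∠V_total = 8.4°.

V_total = 68.09∠8.4° V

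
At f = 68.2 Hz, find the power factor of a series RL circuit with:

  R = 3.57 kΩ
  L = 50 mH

Step 1 — Angular frequency: ω = 2π·f = 2π·68.2 = 428.5 rad/s.
Step 2 — Component impedances:
  R: Z = R = 3570 Ω
  L: Z = jωL = j·428.5·0.05 = 0 + j21.43 Ω
Step 3 — Series combination: Z_total = R + L = 3570 + j21.43 Ω = 3570∠0.3° Ω.
Step 4 — Power factor: PF = cos(φ) = Re(Z)/|Z| = 3570/3570 = 1.
Step 5 — Type: Im(Z) = 21.43 ⇒ lagging (phase φ = 0.3°).

PF = 1 (lagging, φ = 0.3°)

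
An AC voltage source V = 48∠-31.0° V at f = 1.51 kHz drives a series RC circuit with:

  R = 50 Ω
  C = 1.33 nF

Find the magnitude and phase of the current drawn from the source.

Step 1 — Angular frequency: ω = 2π·f = 2π·1510 = 9488 rad/s.
Step 2 — Component impedances:
  R: Z = R = 50 Ω
  C: Z = 1/(jωC) = -j/(ω·C) = 0 - j7.925e+04 Ω
Step 3 — Series combination: Z_total = R + C = 50 - j7.925e+04 Ω = 7.925e+04∠-90.0° Ω.
Step 4 — Source phasor: V = 48∠-31.0° V = 41.14 - j24.72 V.
Step 5 — Ohm's law: I = V / Z_total = (41.14 - j24.72) / (50 - j7.925e+04) = 0.0003123 + j0.000519 A.
Step 6 — Convert to polar: |I| = 0.0006057 A, ∠I = 59.0°.

I = 0.0006057∠59.0° A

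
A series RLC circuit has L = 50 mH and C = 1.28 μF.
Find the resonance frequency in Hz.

Step 1 — Resonance condition Im(Z)=0 gives ω₀ = 1/√(LC).
Step 2 — ω₀ = 1/√(0.05·1.28e-06) = 3953 rad/s.
Step 3 — f₀ = ω₀/(2π) = 629.1 Hz.

f₀ = 629.1 Hz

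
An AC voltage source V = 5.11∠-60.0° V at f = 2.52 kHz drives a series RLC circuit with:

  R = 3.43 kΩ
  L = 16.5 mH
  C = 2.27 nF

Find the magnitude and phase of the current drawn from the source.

Step 1 — Angular frequency: ω = 2π·f = 2π·2520 = 1.583e+04 rad/s.
Step 2 — Component impedances:
  R: Z = R = 3430 Ω
  L: Z = jωL = j·1.583e+04·0.0165 = 0 + j261.3 Ω
  C: Z = 1/(jωC) = -j/(ω·C) = 0 - j2.782e+04 Ω
Step 3 — Series combination: Z_total = R + L + C = 3430 - j2.756e+04 Ω = 2.777e+04∠-82.9° Ω.
Step 4 — Source phasor: V = 5.11∠-60.0° V = 2.555 - j4.425 V.
Step 5 — Ohm's law: I = V / Z_total = (2.555 - j4.425) / (3430 - j2.756e+04) = 0.0001695 + j7.161e-05 A.
Step 6 — Convert to polar: |I| = 0.000184 A, ∠I = 22.9°.

I = 0.000184∠22.9° A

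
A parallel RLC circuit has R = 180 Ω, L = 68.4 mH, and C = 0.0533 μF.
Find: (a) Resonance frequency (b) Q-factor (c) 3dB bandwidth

Step 1 — Resonance: ω₀ = 1/√(LC) = 1/√(0.0684·5.33e-08) = 1.656e+04 rad/s.
Step 2 — f₀ = ω₀/(2π) = 2636 Hz.
Step 3 — Parallel Q: Q = R/(ω₀L) = 180/(1.656e+04·0.0684) = 0.1589.
Step 4 — Bandwidth: Δω = ω₀/Q = 1.042e+05 rad/s; BW = Δω/(2π) = 1.659e+04 Hz.

(a) f₀ = 2636 Hz  (b) Q = 0.1589  (c) BW = 1.659e+04 Hz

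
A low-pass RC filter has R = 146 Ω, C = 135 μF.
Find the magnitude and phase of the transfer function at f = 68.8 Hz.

Step 1 — Angular frequency: ω = 2π·68.8 = 432.3 rad/s.
Step 2 — Transfer function: H(jω) = 1/(1 + jωRC).
Step 3 — Denominator: 1 + jωRC = 1 + j·432.3·146·0.000135 = 1 + j8.52.
Step 4 — H = 0.01359 - j0.1158.
Step 5 — Magnitude: |H| = 0.1166 (-18.7 dB); phase: φ = -83.3°.

|H| = 0.1166 (-18.7 dB), φ = -83.3°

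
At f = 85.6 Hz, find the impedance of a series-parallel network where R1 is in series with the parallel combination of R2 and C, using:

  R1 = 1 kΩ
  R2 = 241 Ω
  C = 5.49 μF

Step 1 — Angular frequency: ω = 2π·f = 2π·85.6 = 537.8 rad/s.
Step 2 — Component impedances:
  R1: Z = R = 1000 Ω
  R2: Z = R = 241 Ω
  C: Z = 1/(jωC) = -j/(ω·C) = 0 - j338.7 Ω
Step 3 — Parallel branch: R2 || C = 1/(1/R2 + 1/C) = 160 - j113.8 Ω.
Step 4 — Series with R1: Z_total = R1 + (R2 || C) = 1160 - j113.8 Ω = 1166∠-5.6° Ω.

Z = 1160 - j113.8 Ω = 1166∠-5.6° Ω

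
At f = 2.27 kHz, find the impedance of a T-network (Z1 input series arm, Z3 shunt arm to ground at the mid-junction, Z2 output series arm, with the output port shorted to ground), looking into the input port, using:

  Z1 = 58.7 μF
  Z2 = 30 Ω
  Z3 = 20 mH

Step 1 — Angular frequency: ω = 2π·f = 2π·2270 = 1.426e+04 rad/s.
Step 2 — Component impedances:
  Z1: Z = 1/(jωC) = -j/(ω·C) = 0 - j1.194 Ω
  Z2: Z = R = 30 Ω
  Z3: Z = jωL = j·1.426e+04·0.02 = 0 + j285.3 Ω
Step 3 — With the output port shorted to ground, the output series arm Z2 runs from the junction to ground; the shunt arm Z3 also runs from the junction to ground. They appear in parallel: Z3 || Z2 = 29.67 + j3.121 Ω.
Step 4 — Series with input arm Z1: Z_in = Z1 + (Z3 || Z2) = 29.67 + j1.926 Ω = 29.73∠3.7° Ω.

Z = 29.67 + j1.926 Ω = 29.73∠3.7° Ω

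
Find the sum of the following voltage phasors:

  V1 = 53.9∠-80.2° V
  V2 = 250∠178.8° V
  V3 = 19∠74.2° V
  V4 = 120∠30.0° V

Step 1 — Convert each phasor to rectangular form:
  V1 = 53.9·(cos(-80.2°) + j·sin(-80.2°)) = 9.174 - j53.11 V
  V2 = 250·(cos(178.8°) + j·sin(178.8°)) = -249.9 + j5.236 V
  V3 = 19·(cos(74.2°) + j·sin(74.2°)) = 5.173 + j18.28 V
  V4 = 120·(cos(30.0°) + j·sin(30.0°)) = 103.9 + j60 V
Step 2 — Sum components: V_total = -131.7 + j30.4 V.
Step 3 — Convert to polar: |V_total| = 135.1 V, ∠V_total = 167.0°.

V_total = 135.1∠167.0° V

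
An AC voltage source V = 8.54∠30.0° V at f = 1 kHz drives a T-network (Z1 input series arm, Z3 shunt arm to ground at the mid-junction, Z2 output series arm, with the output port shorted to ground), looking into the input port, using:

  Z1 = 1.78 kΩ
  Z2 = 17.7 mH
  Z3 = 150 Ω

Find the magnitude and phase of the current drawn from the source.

Step 1 — Angular frequency: ω = 2π·f = 2π·1000 = 6283 rad/s.
Step 2 — Component impedances:
  Z1: Z = R = 1780 Ω
  Z2: Z = jωL = j·6283·0.0177 = 0 + j111.2 Ω
  Z3: Z = R = 150 Ω
Step 3 — With the output port shorted to ground, the output series arm Z2 runs from the junction to ground; the shunt arm Z3 also runs from the junction to ground. They appear in parallel: Z3 || Z2 = 53.21 + j71.76 Ω.
Step 4 — Series with input arm Z1: Z_in = Z1 + (Z3 || Z2) = 1833 + j71.76 Ω = 1835∠2.2° Ω.
Step 5 — Source phasor: V = 8.54∠30.0° V = 7.396 + j4.27 V.
Step 6 — Ohm's law: I = V / Z_total = (7.396 + j4.27) / (1833 + j71.76) = 0.004119 + j0.002168 A.
Step 7 — Convert to polar: |I| = 0.004655 A, ∠I = 27.8°.

I = 0.004655∠27.8° A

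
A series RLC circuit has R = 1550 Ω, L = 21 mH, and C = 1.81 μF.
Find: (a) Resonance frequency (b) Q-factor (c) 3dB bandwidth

Step 1 — Resonance: ω₀ = 1/√(LC) = 1/√(0.021·1.81e-06) = 5129 rad/s.
Step 2 — f₀ = ω₀/(2π) = 816.3 Hz.
Step 3 — Series Q: Q = ω₀L/R = 5129·0.021/1550 = 0.06949.
Step 4 — Bandwidth: Δω = ω₀/Q = 7.381e+04 rad/s; BW = Δω/(2π) = 1.175e+04 Hz.

(a) f₀ = 816.3 Hz  (b) Q = 0.06949  (c) BW = 1.175e+04 Hz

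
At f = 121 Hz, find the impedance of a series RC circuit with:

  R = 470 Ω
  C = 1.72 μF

Step 1 — Angular frequency: ω = 2π·f = 2π·121 = 760.3 rad/s.
Step 2 — Component impedances:
  R: Z = R = 470 Ω
  C: Z = 1/(jωC) = -j/(ω·C) = 0 - j764.7 Ω
Step 3 — Series combination: Z_total = R + C = 470 - j764.7 Ω = 897.6∠-58.4° Ω.

Z = 470 - j764.7 Ω = 897.6∠-58.4° Ω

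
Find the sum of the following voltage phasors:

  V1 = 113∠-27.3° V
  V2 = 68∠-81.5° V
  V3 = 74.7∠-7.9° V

Step 1 — Convert each phasor to rectangular form:
  V1 = 113·(cos(-27.3°) + j·sin(-27.3°)) = 100.4 - j51.83 V
  V2 = 68·(cos(-81.5°) + j·sin(-81.5°)) = 10.05 - j67.25 V
  V3 = 74.7·(cos(-7.9°) + j·sin(-7.9°)) = 73.99 - j10.27 V
Step 2 — Sum components: V_total = 184.5 - j129.3 V.
Step 3 — Convert to polar: |V_total| = 225.3 V, ∠V_total = -35.0°.

V_total = 225.3∠-35.0° V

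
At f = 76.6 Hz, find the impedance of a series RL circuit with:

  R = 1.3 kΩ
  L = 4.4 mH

Step 1 — Angular frequency: ω = 2π·f = 2π·76.6 = 481.3 rad/s.
Step 2 — Component impedances:
  R: Z = R = 1300 Ω
  L: Z = jωL = j·481.3·0.0044 = 0 + j2.118 Ω
Step 3 — Series combination: Z_total = R + L = 1300 + j2.118 Ω = 1300∠0.1° Ω.

Z = 1300 + j2.118 Ω = 1300∠0.1° Ω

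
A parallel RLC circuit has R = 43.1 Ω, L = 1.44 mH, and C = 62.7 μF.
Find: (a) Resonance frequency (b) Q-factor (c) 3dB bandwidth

Step 1 — Resonance: ω₀ = 1/√(LC) = 1/√(0.00144·6.27e-05) = 3328 rad/s.
Step 2 — f₀ = ω₀/(2π) = 529.7 Hz.
Step 3 — Parallel Q: Q = R/(ω₀L) = 43.1/(3328·0.00144) = 8.994.
Step 4 — Bandwidth: Δω = ω₀/Q = 370 rad/s; BW = Δω/(2π) = 58.89 Hz.

(a) f₀ = 529.7 Hz  (b) Q = 8.994  (c) BW = 58.89 Hz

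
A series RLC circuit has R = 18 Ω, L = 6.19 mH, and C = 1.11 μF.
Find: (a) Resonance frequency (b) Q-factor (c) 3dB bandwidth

Step 1 — Resonance: ω₀ = 1/√(LC) = 1/√(0.00619·1.11e-06) = 1.206e+04 rad/s.
Step 2 — f₀ = ω₀/(2π) = 1920 Hz.
Step 3 — Series Q: Q = ω₀L/R = 1.206e+04·0.00619/18 = 4.149.
Step 4 — Bandwidth: Δω = ω₀/Q = 2908 rad/s; BW = Δω/(2π) = 462.8 Hz.

(a) f₀ = 1920 Hz  (b) Q = 4.149  (c) BW = 462.8 Hz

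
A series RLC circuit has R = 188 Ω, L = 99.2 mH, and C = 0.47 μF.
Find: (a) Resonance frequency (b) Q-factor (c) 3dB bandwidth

Step 1 — Resonance: ω₀ = 1/√(LC) = 1/√(0.0992·4.7e-07) = 4631 rad/s.
Step 2 — f₀ = ω₀/(2π) = 737.1 Hz.
Step 3 — Series Q: Q = ω₀L/R = 4631·0.0992/188 = 2.444.
Step 4 — Bandwidth: Δω = ω₀/Q = 1895 rad/s; BW = Δω/(2π) = 301.6 Hz.

(a) f₀ = 737.1 Hz  (b) Q = 2.444  (c) BW = 301.6 Hz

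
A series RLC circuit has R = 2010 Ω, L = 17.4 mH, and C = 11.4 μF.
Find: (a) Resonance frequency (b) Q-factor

Step 1 — Resonance condition Im(Z)=0 gives ω₀ = 1/√(LC).
Step 2 — ω₀ = 1/√(0.0174·1.14e-05) = 2245 rad/s.
Step 3 — f₀ = ω₀/(2π) = 357.3 Hz.
Step 4 — Series Q: Q = ω₀L/R = 2245·0.0174/2010 = 0.01944.

(a) f₀ = 357.3 Hz  (b) Q = 0.01944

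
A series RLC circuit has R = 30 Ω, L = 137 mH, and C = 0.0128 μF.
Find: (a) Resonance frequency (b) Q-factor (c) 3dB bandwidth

Step 1 — Resonance condition Im(Z)=0 gives ω₀ = 1/√(LC).
Step 2 — ω₀ = 1/√(0.137·1.28e-08) = 2.388e+04 rad/s.
Step 3 — f₀ = ω₀/(2π) = 3801 Hz.
Step 4 — Series Q: Q = ω₀L/R = 2.388e+04·0.137/30 = 109.1.
Step 5 — 3dB bandwidth: Δω = ω₀/Q = 219 rad/s; BW = Δω/(2π) = 34.85 Hz.

(a) f₀ = 3801 Hz  (b) Q = 109.1  (c) BW = 34.85 Hz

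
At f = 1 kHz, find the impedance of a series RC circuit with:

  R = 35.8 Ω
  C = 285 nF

Step 1 — Angular frequency: ω = 2π·f = 2π·1000 = 6283 rad/s.
Step 2 — Component impedances:
  R: Z = R = 35.8 Ω
  C: Z = 1/(jωC) = -j/(ω·C) = 0 - j558.4 Ω
Step 3 — Series combination: Z_total = R + C = 35.8 - j558.4 Ω = 559.6∠-86.3° Ω.

Z = 35.8 - j558.4 Ω = 559.6∠-86.3° Ω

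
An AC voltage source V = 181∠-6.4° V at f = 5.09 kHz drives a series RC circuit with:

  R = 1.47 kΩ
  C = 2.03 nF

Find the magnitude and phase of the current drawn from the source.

Step 1 — Angular frequency: ω = 2π·f = 2π·5090 = 3.198e+04 rad/s.
Step 2 — Component impedances:
  R: Z = R = 1470 Ω
  C: Z = 1/(jωC) = -j/(ω·C) = 0 - j1.54e+04 Ω
Step 3 — Series combination: Z_total = R + C = 1470 - j1.54e+04 Ω = 1.547e+04∠-84.5° Ω.
Step 4 — Source phasor: V = 181∠-6.4° V = 179.9 - j20.18 V.
Step 5 — Ohm's law: I = V / Z_total = (179.9 - j20.18) / (1470 - j1.54e+04) = 0.002402 + j0.01145 A.
Step 6 — Convert to polar: |I| = 0.0117 A, ∠I = 78.1°.

I = 0.0117∠78.1° A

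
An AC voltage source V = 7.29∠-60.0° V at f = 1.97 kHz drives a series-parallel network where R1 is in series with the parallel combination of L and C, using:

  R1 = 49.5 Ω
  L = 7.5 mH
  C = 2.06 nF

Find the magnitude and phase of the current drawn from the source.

Step 1 — Angular frequency: ω = 2π·f = 2π·1970 = 1.238e+04 rad/s.
Step 2 — Component impedances:
  R1: Z = R = 49.5 Ω
  L: Z = jωL = j·1.238e+04·0.0075 = 0 + j92.83 Ω
  C: Z = 1/(jωC) = -j/(ω·C) = 0 - j3.922e+04 Ω
Step 3 — Parallel branch: L || C = 1/(1/L + 1/C) = 0 + j93.05 Ω.
Step 4 — Series with R1: Z_total = R1 + (L || C) = 49.5 + j93.05 Ω = 105.4∠62.0° Ω.
Step 5 — Source phasor: V = 7.29∠-60.0° V = 3.645 - j6.313 V.
Step 6 — Ohm's law: I = V / Z_total = (3.645 - j6.313) / (49.5 + j93.05) = -0.03664 - j0.05866 A.
Step 7 — Convert to polar: |I| = 0.06916 A, ∠I = -122.0°.

I = 0.06916∠-122.0° A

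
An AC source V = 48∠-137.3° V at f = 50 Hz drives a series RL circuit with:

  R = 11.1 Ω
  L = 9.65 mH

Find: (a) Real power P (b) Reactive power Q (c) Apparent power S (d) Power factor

Step 1 — Angular frequency: ω = 2π·f = 2π·50 = 314.2 rad/s.
Step 2 — Component impedances:
  R: Z = R = 11.1 Ω
  L: Z = jωL = j·314.2·0.00965 = 0 + j3.032 Ω
Step 3 — Series combination: Z_total = R + L = 11.1 + j3.032 Ω = 11.51∠15.3° Ω.
Step 4 — Source phasor: V = 48∠-137.3° V = -35.28 - j32.55 V.
Step 5 — Current: I = V / Z = -3.703 - j1.921 A = 4.172∠-152.6° A.
Step 6 — Complex power: S = V·I* = 193.2 + j52.76 VA.
Step 7 — Real power: P = Re(S) = 193.2 W.
Step 8 — Reactive power: Q = Im(S) = 52.76 VAR.
Step 9 — Apparent power: |S| = 200.2 VA.
Step 10 — Power factor: PF = P/|S| = 0.9647 (lagging).

(a) P = 193.2 W  (b) Q = 52.76 VAR  (c) S = 200.2 VA  (d) PF = 0.9647 (lagging)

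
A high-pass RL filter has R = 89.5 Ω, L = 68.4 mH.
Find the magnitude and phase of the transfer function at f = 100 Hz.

Step 1 — Angular frequency: ω = 2π·100 = 628.3 rad/s.
Step 2 — Transfer function: H(jω) = jωL/(R + jωL).
Step 3 — Numerator jωL = j·42.98; denominator R + jωL = 89.5 + j42.98.
Step 4 — H = 0.1874 + j0.3902.
Step 5 — Magnitude: |H| = 0.4329 (-7.3 dB); phase: φ = 64.4°.

|H| = 0.4329 (-7.3 dB), φ = 64.4°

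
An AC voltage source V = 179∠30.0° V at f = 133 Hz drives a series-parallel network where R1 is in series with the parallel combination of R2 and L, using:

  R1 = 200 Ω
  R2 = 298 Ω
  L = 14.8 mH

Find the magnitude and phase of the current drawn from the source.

Step 1 — Angular frequency: ω = 2π·f = 2π·133 = 835.7 rad/s.
Step 2 — Component impedances:
  R1: Z = R = 200 Ω
  R2: Z = R = 298 Ω
  L: Z = jωL = j·835.7·0.0148 = 0 + j12.37 Ω
Step 3 — Parallel branch: R2 || L = 1/(1/R2 + 1/L) = 0.5124 + j12.35 Ω.
Step 4 — Series with R1: Z_total = R1 + (R2 || L) = 200.5 + j12.35 Ω = 200.9∠3.5° Ω.
Step 5 — Source phasor: V = 179∠30.0° V = 155 + j89.5 V.
Step 6 — Ohm's law: I = V / Z_total = (155 + j89.5) / (200.5 + j12.35) = 0.7976 + j0.3972 A.
Step 7 — Convert to polar: |I| = 0.891 A, ∠I = 26.5°.

I = 0.891∠26.5° A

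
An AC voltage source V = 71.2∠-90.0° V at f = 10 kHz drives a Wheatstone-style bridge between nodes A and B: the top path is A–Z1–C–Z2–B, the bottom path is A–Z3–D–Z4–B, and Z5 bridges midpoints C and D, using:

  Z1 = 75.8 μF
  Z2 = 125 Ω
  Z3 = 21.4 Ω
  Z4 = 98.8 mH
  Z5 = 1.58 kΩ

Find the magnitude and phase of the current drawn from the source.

Step 1 — Angular frequency: ω = 2π·f = 2π·1e+04 = 6.283e+04 rad/s.
Step 2 — Component impedances:
  Z1: Z = 1/(jωC) = -j/(ω·C) = 0 - j0.21 Ω
  Z2: Z = R = 125 Ω
  Z3: Z = R = 21.4 Ω
  Z4: Z = jωL = j·6.283e+04·0.0988 = 0 + j6208 Ω
  Z5: Z = R = 1580 Ω
Step 3 — Bridge requires nodal analysis (the Z5 bridge couples midpoints C and D, so the two paths cannot be reduced to a simple series/parallel combination). Setting node B to ground and injecting 1 A at node A, the 3-node admittance system at A, C, D solves to V_A = Z_AB = 124.9 + j2.306 Ω = 125∠1.1° Ω.
Step 4 — Source phasor: V = 71.2∠-90.0° V = 0 - j71.2 V.
Step 5 — Ohm's law: I = V / Z_total = (0 - j71.2) / (124.9 + j2.306) = -0.01051 - j0.5696 A.
Step 6 — Convert to polar: |I| = 0.5697 A, ∠I = -91.1°.

I = 0.5697∠-91.1° A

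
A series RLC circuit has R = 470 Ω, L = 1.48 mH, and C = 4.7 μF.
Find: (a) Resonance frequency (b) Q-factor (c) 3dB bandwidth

Step 1 — Resonance condition Im(Z)=0 gives ω₀ = 1/√(LC).
Step 2 — ω₀ = 1/√(0.00148·4.7e-06) = 1.199e+04 rad/s.
Step 3 — f₀ = ω₀/(2π) = 1908 Hz.
Step 4 — Series Q: Q = ω₀L/R = 1.199e+04·0.00148/470 = 0.03776.
Step 5 — 3dB bandwidth: Δω = ω₀/Q = 3.176e+05 rad/s; BW = Δω/(2π) = 5.054e+04 Hz.

(a) f₀ = 1908 Hz  (b) Q = 0.03776  (c) BW = 5.054e+04 Hz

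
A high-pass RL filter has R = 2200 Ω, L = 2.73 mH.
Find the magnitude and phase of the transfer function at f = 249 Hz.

Step 1 — Angular frequency: ω = 2π·249 = 1565 rad/s.
Step 2 — Transfer function: H(jω) = jωL/(R + jωL).
Step 3 — Numerator jωL = j·4.271; denominator R + jωL = 2200 + j4.271.
Step 4 — H = 3.769e-06 + j0.001941.
Step 5 — Magnitude: |H| = 0.001941 (-54.2 dB); phase: φ = 89.9°.

|H| = 0.001941 (-54.2 dB), φ = 89.9°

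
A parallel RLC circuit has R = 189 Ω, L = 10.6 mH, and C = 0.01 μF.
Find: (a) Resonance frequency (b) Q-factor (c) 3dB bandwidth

Step 1 — Resonance: ω₀ = 1/√(LC) = 1/√(0.0106·1e-08) = 9.713e+04 rad/s.
Step 2 — f₀ = ω₀/(2π) = 1.546e+04 Hz.
Step 3 — Parallel Q: Q = R/(ω₀L) = 189/(9.713e+04·0.0106) = 0.1836.
Step 4 — Bandwidth: Δω = ω₀/Q = 5.291e+05 rad/s; BW = Δω/(2π) = 8.421e+04 Hz.

(a) f₀ = 1.546e+04 Hz  (b) Q = 0.1836  (c) BW = 8.421e+04 Hz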